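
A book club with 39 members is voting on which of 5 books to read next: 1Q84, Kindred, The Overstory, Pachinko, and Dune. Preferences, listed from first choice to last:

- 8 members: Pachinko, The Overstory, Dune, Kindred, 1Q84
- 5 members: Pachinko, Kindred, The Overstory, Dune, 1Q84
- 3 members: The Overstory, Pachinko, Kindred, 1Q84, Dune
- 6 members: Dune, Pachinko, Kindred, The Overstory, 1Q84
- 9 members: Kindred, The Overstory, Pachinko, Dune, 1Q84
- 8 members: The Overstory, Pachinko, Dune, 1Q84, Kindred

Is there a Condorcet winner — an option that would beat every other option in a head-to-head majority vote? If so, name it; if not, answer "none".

none

Checking pairwise contests:
Kindred beats 1Q84 31–8.
Pachinko beats Kindred 30–9.
Kindred beats The Overstory 20–19.
The Overstory beats Pachinko 20–19.
The Overstory beats Dune 33–6.
Every option loses at least one head-to-head, so there is no Condorcet winner.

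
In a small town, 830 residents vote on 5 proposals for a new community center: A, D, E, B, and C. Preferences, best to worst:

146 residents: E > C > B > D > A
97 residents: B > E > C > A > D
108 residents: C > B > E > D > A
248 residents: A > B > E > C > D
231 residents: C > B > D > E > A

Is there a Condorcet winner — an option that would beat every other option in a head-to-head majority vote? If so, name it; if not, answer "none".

Checking pairwise contests:
D beats A 485–345.
E beats D 599–231.
B beats E 684–146.
C beats B 485–345.
E beats C 491–339.
Every option loses at least one head-to-head, so there is no Condorcet winner.

none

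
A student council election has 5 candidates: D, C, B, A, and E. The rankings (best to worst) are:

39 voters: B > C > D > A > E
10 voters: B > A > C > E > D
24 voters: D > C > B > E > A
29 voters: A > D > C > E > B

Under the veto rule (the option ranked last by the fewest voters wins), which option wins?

C

Last-place votes: D 10, C 0, B 29, A 24, E 39.
C is ranked last by the fewest voters, so C wins.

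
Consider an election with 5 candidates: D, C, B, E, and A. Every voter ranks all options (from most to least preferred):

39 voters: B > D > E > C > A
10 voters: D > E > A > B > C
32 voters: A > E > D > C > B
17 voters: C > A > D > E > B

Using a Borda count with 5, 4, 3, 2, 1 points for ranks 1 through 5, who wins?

D

D: 39·4 + 10·5 + 32·3 + 17·3 = 353
C: 39·2 + 10·1 + 32·2 + 17·5 = 237
B: 39·5 + 10·2 + 32·1 + 17·1 = 264
E: 39·3 + 10·4 + 32·4 + 17·2 = 319
A: 39·1 + 10·3 + 32·5 + 17·4 = 297
D has the highest Borda score (353).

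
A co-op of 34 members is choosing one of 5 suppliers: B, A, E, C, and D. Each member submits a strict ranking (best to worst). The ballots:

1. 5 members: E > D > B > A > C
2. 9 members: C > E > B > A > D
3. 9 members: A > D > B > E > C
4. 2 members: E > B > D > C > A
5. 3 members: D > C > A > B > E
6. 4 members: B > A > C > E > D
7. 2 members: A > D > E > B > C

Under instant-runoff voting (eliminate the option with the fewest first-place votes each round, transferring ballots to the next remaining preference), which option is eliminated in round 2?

Round 1: B 4, A 11, E 7, C 9, D 3. Eliminate D.
Round 2: B 4, A 11, E 7, C 12. Eliminate B.

B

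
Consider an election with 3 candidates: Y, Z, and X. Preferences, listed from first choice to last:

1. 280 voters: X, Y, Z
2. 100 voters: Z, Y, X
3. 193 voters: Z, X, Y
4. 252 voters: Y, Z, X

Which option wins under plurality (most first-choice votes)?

First-place votes: Y 252, Z 293, X 280.
Z has the most first-place votes.

Z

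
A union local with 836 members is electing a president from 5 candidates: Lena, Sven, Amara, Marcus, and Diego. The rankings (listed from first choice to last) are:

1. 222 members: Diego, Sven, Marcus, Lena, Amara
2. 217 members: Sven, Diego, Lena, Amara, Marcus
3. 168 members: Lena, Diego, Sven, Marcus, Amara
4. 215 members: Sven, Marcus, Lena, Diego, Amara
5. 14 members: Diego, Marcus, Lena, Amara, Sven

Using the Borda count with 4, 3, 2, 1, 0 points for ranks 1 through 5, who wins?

Sven

Lena: 222·1 + 217·2 + 168·4 + 215·2 + 14·2 = 1786
Sven: 222·3 + 217·4 + 168·2 + 215·4 + 14·0 = 2730
Amara: 222·0 + 217·1 + 168·0 + 215·0 + 14·1 = 231
Marcus: 222·2 + 217·0 + 168·1 + 215·3 + 14·3 = 1299
Diego: 222·4 + 217·3 + 168·3 + 215·1 + 14·4 = 2314
Sven has the highest Borda score (2730).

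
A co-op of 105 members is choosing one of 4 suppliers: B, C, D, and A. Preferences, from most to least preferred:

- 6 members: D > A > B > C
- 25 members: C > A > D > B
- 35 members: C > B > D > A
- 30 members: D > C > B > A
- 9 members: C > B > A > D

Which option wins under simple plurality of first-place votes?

First-place votes: B 0, C 69, D 36, A 0.
C has the most first-place votes.

C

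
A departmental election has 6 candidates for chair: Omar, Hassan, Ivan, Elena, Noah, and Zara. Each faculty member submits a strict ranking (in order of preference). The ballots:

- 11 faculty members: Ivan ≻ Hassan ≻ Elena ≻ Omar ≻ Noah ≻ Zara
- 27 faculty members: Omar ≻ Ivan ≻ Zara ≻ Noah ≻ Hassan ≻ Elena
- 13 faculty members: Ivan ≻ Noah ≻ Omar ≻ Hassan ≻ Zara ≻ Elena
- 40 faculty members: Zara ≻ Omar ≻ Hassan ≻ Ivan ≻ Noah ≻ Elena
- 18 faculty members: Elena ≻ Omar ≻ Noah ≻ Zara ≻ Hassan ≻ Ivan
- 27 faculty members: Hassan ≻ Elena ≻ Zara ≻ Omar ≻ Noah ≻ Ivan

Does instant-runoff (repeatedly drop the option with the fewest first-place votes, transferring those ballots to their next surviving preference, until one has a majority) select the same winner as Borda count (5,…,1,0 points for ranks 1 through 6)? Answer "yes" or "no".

Instant-runoff — R1 Omar 27, Hassan 27, Ivan 24, Elena 18, Noah 0, Zara 40 (Noah out); R2 Omar 27, Hassan 27, Ivan 24, Elena 18, Zara 40 (Elena out); R3 Omar 45, Hassan 27, Ivan 24, Zara 40 (Ivan out); R4 Omar 58, Hassan 38, Zara 40 (Hassan out); R5 Omar 69, Zara 67 (Omar winner). Winner: Omar.
Borda — scores: Omar 482, Hassan 370, Ivan 308, Elena 231, Noah 238, Zara 411. Winner: Omar.
The two methods agree.

yes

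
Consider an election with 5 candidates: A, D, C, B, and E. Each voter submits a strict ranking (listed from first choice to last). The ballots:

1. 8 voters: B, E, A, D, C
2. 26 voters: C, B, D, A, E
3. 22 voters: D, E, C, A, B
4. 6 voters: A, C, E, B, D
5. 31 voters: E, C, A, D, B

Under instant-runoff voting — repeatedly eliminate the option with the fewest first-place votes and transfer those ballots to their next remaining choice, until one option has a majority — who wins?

E

Round 1: A 6, D 22, C 26, B 8, E 31. Eliminate A.
Round 2: D 22, C 32, B 8, E 31. Eliminate B.
Round 3: D 22, C 32, E 39. Eliminate D.
Round 4: C 32, E 61. E has a majority.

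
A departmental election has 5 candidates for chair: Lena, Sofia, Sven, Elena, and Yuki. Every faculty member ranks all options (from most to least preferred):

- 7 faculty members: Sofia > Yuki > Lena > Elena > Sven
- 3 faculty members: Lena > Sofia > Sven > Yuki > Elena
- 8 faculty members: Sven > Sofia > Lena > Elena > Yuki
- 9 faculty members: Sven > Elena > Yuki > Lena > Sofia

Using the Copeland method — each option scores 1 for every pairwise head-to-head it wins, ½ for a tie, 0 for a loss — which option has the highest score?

Sven

Lena: beats Elena; loses to Sofia, Sven, and Yuki → score 1.
Sofia: beats Lena, Elena, and Yuki; loses to Sven → score 3.
Sven: beats Lena, Sofia, Elena, and Yuki → score 4.
Elena: beats Yuki; loses to Lena, Sofia, and Sven → score 1.
Yuki: beats Lena; loses to Sofia, Sven, and Elena → score 1.
Sven has the best pairwise record.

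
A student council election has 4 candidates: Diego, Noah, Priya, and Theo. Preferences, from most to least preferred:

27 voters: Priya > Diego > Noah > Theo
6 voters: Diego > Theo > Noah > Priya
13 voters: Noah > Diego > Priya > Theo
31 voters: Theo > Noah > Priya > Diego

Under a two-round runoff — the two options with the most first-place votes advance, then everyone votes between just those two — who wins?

Round 1 first-place votes: Diego 6, Noah 13, Priya 27, Theo 31.
Theo and Priya advance.
Runoff: Theo is preferred to Priya by 37 voters; Priya by 40.
Priya wins the runoff.

Priya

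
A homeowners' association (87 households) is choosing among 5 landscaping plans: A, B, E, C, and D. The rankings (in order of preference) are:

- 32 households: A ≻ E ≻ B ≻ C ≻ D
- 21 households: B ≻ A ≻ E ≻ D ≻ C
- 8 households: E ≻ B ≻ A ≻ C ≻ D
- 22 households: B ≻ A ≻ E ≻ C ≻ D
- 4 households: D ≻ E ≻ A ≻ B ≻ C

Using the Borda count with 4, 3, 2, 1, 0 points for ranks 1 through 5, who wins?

A: 32·4 + 21·3 + 8·2 + 22·3 + 4·2 = 281
B: 32·2 + 21·4 + 8·3 + 22·4 + 4·1 = 264
E: 32·3 + 21·2 + 8·4 + 22·2 + 4·3 = 226
C: 32·1 + 21·0 + 8·1 + 22·1 + 4·0 = 62
D: 32·0 + 21·1 + 8·0 + 22·0 + 4·4 = 37
A has the highest Borda score (281).

A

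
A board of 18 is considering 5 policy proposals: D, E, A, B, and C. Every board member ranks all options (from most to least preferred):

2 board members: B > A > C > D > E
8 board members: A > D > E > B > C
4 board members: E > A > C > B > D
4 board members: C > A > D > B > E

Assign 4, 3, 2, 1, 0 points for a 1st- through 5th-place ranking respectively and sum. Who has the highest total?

D: 2·1 + 8·3 + 4·0 + 4·2 = 34
E: 2·0 + 8·2 + 4·4 + 4·0 = 32
A: 2·3 + 8·4 + 4·3 + 4·3 = 62
B: 2·4 + 8·1 + 4·1 + 4·1 = 24
C: 2·2 + 8·0 + 4·2 + 4·4 = 28
A has the highest Borda score (62).

A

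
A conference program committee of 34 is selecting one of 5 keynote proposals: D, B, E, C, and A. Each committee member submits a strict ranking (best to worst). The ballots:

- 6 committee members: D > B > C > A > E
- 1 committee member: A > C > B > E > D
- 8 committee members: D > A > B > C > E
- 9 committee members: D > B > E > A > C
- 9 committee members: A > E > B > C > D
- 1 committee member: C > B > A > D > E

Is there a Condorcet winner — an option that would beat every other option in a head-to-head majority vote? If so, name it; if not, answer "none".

D vs B: 23–11 for D.
D vs E: 24–10 for D.
D vs C: 23–11 for D.
D vs A: 23–11 for D.
D beats every other option head-to-head.

D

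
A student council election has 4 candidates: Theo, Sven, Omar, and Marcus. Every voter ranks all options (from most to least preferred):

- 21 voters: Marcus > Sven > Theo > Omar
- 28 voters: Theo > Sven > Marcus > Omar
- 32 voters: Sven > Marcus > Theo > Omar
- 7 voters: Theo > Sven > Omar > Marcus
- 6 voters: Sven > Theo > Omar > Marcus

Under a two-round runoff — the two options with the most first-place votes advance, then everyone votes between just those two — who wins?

Sven

Round 1 first-place votes: Theo 35, Sven 38, Omar 0, Marcus 21.
Sven and Theo advance.
Runoff: Sven is preferred to Theo by 59 voters; Theo by 35.
Sven wins the runoff.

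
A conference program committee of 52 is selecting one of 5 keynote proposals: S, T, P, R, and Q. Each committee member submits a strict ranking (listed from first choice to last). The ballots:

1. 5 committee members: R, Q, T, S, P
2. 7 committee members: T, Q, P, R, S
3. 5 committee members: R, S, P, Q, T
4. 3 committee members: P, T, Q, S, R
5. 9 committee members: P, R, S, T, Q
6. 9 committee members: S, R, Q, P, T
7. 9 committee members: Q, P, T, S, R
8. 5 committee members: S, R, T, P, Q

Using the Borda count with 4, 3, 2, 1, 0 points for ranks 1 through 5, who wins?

R

S: 5·1 + 7·0 + 5·3 + 3·1 + 9·2 + 9·4 + 9·1 + 5·4 = 106
T: 5·2 + 7·4 + 5·0 + 3·3 + 9·1 + 9·0 + 9·2 + 5·2 = 84
P: 5·0 + 7·2 + 5·2 + 3·4 + 9·4 + 9·1 + 9·3 + 5·1 = 113
R: 5·4 + 7·1 + 5·4 + 3·0 + 9·3 + 9·3 + 9·0 + 5·3 = 116
Q: 5·3 + 7·3 + 5·1 + 3·2 + 9·0 + 9·2 + 9·4 + 5·0 = 101
R has the highest Borda score (116).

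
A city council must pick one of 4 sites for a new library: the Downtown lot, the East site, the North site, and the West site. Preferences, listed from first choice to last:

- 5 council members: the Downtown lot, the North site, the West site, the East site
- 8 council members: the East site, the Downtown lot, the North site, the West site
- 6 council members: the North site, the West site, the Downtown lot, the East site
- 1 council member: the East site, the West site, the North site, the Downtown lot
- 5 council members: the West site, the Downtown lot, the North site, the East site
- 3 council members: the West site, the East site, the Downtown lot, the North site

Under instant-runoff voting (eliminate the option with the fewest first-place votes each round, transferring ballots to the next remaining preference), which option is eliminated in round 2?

Round 1: the Downtown lot 5, the East site 9, the North site 6, the West site 8. Eliminate the Downtown lot.
Round 2: the East site 9, the North site 11, the West site 8. Eliminate the West site.

the West site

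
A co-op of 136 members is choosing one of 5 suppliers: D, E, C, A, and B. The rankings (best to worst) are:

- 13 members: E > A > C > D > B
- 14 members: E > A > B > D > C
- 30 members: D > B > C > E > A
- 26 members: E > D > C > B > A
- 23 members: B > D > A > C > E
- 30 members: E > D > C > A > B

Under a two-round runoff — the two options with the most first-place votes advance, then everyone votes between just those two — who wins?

Round 1 first-place votes: D 30, E 83, C 0, A 0, B 23.
E and D advance.
Runoff: E is preferred to D by 83 voters; D by 53.
E wins the runoff.

E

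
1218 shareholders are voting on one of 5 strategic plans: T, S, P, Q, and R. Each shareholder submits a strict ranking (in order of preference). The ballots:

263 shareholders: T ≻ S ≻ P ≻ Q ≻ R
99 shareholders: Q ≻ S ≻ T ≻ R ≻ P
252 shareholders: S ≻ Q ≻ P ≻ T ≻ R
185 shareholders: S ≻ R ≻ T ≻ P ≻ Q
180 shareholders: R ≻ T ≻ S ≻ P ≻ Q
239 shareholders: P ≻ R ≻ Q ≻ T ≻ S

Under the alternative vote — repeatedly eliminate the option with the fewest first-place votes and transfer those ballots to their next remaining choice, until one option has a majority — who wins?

Round 1: T 263, S 437, P 239, Q 99, R 180. Eliminate Q.
Round 2: T 263, S 536, P 239, R 180. Eliminate R.
Round 3: T 443, S 536, P 239. Eliminate P.
Round 4: T 682, S 536. T has a majority.

T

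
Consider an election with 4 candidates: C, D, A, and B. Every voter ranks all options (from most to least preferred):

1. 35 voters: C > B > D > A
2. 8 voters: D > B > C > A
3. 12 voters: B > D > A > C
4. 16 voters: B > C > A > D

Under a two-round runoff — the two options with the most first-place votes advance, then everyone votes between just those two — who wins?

B

Round 1 first-place votes: C 35, D 8, A 0, B 28.
C and B advance.
Runoff: C is preferred to B by 35 voters; B by 36.
B wins the runoff.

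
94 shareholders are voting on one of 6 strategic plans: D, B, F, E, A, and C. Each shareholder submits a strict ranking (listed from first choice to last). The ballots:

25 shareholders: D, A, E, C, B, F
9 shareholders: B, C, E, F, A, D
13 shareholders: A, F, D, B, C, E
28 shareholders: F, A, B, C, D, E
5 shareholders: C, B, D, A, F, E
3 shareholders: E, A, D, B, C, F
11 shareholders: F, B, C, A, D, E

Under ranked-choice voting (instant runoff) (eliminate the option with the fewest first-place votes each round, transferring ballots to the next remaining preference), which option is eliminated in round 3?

B

Round 1: D 25, B 9, F 39, E 3, A 13, C 5. Eliminate E.
Round 2: D 25, B 9, F 39, A 16, C 5. Eliminate C.
Round 3: D 25, B 14, F 39, A 16. Eliminate B.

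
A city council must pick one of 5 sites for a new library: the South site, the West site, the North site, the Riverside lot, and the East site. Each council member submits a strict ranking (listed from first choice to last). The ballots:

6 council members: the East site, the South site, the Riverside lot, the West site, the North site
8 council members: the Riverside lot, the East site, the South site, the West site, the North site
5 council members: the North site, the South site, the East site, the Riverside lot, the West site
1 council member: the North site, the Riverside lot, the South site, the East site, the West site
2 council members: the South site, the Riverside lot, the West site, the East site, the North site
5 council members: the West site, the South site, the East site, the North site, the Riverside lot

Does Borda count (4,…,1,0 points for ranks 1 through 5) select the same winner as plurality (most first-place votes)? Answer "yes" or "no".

Borda — scores: the South site 74, the West site 38, the North site 29, the Riverside lot 58, the East site 71. Winner: the South site.
Plurality — first-place votes: the South site 2, the West site 5, the North site 6, the Riverside lot 8, the East site 6. Winner: the Riverside lot.
The two methods disagree.

no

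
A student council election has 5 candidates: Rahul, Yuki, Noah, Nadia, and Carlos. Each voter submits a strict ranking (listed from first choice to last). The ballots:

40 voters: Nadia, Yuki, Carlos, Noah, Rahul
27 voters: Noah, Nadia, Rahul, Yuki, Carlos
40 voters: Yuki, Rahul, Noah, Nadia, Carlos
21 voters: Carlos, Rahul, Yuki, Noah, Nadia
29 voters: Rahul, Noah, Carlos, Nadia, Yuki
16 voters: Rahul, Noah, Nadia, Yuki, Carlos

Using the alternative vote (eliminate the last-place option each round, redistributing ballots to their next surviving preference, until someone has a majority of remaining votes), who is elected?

Round 1: Rahul 45, Yuki 40, Noah 27, Nadia 40, Carlos 21. Eliminate Carlos.
Round 2: Rahul 66, Yuki 40, Noah 27, Nadia 40. Eliminate Noah.
Round 3: Rahul 66, Yuki 40, Nadia 67. Eliminate Yuki.
Round 4: Rahul 106, Nadia 67. Rahul has a majority.

Rahul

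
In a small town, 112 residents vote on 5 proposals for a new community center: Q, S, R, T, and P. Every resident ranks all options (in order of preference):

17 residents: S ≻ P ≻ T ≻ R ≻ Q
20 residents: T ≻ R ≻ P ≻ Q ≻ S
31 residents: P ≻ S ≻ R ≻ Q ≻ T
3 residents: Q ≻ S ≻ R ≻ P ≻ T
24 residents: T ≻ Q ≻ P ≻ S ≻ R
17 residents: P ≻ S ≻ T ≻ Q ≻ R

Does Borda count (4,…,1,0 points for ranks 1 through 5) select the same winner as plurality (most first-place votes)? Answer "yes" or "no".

Borda — scores: Q 152, S 245, R 145, T 244, P 334. Winner: P.
Plurality — first-place votes: Q 3, S 17, R 0, T 44, P 48. Winner: P.
The two methods agree.

yes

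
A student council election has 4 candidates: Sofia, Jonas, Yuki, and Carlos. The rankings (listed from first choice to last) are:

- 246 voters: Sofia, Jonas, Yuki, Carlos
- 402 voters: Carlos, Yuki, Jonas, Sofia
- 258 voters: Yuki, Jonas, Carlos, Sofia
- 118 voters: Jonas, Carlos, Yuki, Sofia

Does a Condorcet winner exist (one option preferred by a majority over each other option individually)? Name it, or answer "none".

none

Checking pairwise contests:
Jonas beats Sofia 778–246.
Yuki beats Jonas 660–364.
Carlos beats Yuki 520–504.
Jonas beats Carlos 622–402.
Every option loses at least one head-to-head, so there is no Condorcet winner.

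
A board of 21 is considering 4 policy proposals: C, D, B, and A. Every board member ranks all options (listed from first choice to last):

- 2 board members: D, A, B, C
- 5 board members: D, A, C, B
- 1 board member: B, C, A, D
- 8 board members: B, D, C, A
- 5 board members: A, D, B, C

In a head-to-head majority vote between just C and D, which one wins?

D

Voters preferring C to D: 1; preferring D to C: 20.
D wins the head-to-head.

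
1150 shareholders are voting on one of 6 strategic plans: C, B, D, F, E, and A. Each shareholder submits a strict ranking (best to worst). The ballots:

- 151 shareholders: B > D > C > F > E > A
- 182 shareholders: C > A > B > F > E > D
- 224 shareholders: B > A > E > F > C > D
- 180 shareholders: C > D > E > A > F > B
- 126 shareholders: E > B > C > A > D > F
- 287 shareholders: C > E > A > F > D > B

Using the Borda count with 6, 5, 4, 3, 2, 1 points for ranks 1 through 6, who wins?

C

C: 151·4 + 182·6 + 224·2 + 180·6 + 126·4 + 287·6 = 5450
B: 151·6 + 182·4 + 224·6 + 180·1 + 126·5 + 287·1 = 4075
D: 151·5 + 182·1 + 224·1 + 180·5 + 126·2 + 287·2 = 2887
F: 151·3 + 182·3 + 224·3 + 180·2 + 126·1 + 287·3 = 3018
E: 151·2 + 182·2 + 224·4 + 180·4 + 126·6 + 287·5 = 4473
A: 151·1 + 182·5 + 224·5 + 180·3 + 126·3 + 287·4 = 4247
C has the highest Borda score (5450).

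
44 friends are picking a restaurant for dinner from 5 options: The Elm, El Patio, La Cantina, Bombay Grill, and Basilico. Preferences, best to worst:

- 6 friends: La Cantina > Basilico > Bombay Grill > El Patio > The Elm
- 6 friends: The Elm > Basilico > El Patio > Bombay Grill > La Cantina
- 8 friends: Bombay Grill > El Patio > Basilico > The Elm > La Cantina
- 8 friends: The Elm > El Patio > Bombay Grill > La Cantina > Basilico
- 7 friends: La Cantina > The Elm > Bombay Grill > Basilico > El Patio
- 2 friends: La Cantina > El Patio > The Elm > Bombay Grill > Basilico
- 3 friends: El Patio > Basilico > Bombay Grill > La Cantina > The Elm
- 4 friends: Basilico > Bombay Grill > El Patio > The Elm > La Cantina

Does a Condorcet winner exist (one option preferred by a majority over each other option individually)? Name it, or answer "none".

none

Checking pairwise contests:
El Patio beats The Elm 23–21.
Bombay Grill beats El Patio 25–19.
The Elm beats La Cantina 26–18.
The Elm beats Bombay Grill 23–21.
The Elm beats Basilico 23–21.
Every option loses at least one head-to-head, so there is no Condorcet winner.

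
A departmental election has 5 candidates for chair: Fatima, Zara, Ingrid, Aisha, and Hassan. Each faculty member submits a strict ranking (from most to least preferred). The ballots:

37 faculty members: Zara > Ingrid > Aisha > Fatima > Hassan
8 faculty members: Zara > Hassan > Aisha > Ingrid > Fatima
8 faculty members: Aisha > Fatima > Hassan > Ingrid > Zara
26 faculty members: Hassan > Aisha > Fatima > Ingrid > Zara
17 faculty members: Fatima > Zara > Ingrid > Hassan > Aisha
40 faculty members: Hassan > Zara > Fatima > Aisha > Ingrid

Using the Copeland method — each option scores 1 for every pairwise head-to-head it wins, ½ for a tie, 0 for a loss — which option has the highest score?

Hassan

Fatima: beats Ingrid; loses to Zara, Aisha, and Hassan → score 1.
Zara: beats Fatima, Ingrid, and Aisha; loses to Hassan → score 3.
Ingrid: loses to Fatima, Zara, Aisha, and Hassan → score 0.
Aisha: beats Fatima and Ingrid; loses to Zara and Hassan → score 2.
Hassan: beats Fatima, Zara, Ingrid, and Aisha → score 4.
Hassan has the best pairwise record.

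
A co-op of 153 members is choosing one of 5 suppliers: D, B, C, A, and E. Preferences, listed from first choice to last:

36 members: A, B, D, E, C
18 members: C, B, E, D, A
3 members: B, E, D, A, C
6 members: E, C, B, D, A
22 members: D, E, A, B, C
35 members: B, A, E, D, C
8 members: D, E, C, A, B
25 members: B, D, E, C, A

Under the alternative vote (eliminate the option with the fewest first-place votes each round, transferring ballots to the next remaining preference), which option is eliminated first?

E

Round 1: D 30, B 63, C 18, A 36, E 6. Eliminate E.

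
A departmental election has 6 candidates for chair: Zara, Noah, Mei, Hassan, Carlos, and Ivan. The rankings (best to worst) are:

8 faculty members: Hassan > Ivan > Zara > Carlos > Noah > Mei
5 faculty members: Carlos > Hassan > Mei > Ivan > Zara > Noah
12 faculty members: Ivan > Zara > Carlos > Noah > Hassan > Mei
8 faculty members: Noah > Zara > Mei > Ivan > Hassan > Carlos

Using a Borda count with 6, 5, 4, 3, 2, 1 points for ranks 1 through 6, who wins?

Ivan

Zara: 8·4 + 5·2 + 12·5 + 8·5 = 142
Noah: 8·2 + 5·1 + 12·3 + 8·6 = 105
Mei: 8·1 + 5·4 + 12·1 + 8·4 = 72
Hassan: 8·6 + 5·5 + 12·2 + 8·2 = 113
Carlos: 8·3 + 5·6 + 12·4 + 8·1 = 110
Ivan: 8·5 + 5·3 + 12·6 + 8·3 = 151
Ivan has the highest Borda score (151).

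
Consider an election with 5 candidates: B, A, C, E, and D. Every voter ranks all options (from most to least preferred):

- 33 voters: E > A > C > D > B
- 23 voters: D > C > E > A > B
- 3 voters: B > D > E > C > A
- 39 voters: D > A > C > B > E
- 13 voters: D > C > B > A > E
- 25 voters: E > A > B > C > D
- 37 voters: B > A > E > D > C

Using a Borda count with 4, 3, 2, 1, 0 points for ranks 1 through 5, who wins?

A

B: 33·0 + 23·0 + 3·4 + 39·1 + 13·2 + 25·2 + 37·4 = 275
A: 33·3 + 23·1 + 3·0 + 39·3 + 13·1 + 25·3 + 37·3 = 438
C: 33·2 + 23·3 + 3·1 + 39·2 + 13·3 + 25·1 + 37·0 = 280
E: 33·4 + 23·2 + 3·2 + 39·0 + 13·0 + 25·4 + 37·2 = 358
D: 33·1 + 23·4 + 3·3 + 39·4 + 13·4 + 25·0 + 37·1 = 379
A has the highest Borda score (438).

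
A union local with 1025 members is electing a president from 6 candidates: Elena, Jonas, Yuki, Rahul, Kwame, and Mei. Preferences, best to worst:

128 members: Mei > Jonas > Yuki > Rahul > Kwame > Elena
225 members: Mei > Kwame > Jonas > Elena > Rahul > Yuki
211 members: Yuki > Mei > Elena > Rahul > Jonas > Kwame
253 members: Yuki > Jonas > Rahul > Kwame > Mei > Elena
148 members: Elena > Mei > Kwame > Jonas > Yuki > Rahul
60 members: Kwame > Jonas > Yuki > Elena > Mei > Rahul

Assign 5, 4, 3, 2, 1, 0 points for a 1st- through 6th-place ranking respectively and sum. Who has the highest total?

Elena: 128·0 + 225·2 + 211·3 + 253·0 + 148·5 + 60·2 = 1943
Jonas: 128·4 + 225·3 + 211·1 + 253·4 + 148·2 + 60·4 = 2946
Yuki: 128·3 + 225·0 + 211·5 + 253·5 + 148·1 + 60·3 = 3032
Rahul: 128·2 + 225·1 + 211·2 + 253·3 + 148·0 + 60·0 = 1662
Kwame: 128·1 + 225·4 + 211·0 + 253·2 + 148·3 + 60·5 = 2278
Mei: 128·5 + 225·5 + 211·4 + 253·1 + 148·4 + 60·1 = 3514
Mei has the highest Borda score (3514).

Mei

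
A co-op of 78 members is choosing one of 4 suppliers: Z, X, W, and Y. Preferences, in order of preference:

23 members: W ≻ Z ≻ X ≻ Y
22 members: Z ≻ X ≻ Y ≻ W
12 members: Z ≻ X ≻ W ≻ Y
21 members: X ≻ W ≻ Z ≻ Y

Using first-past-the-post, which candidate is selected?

First-place votes: Z 34, X 21, W 23, Y 0.
Z has the most first-place votes.

Z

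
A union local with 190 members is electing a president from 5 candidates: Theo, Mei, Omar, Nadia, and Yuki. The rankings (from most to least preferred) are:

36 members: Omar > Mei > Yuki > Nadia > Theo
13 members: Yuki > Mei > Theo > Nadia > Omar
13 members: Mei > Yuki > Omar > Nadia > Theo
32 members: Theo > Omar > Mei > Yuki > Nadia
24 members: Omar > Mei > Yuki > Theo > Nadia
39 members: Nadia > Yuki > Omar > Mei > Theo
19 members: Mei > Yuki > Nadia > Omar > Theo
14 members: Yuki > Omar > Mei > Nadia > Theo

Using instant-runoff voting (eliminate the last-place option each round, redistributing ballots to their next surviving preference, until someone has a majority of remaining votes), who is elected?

Omar

Round 1: Theo 32, Mei 32, Omar 60, Nadia 39, Yuki 27. Eliminate Yuki.
Round 2: Theo 32, Mei 45, Omar 74, Nadia 39. Eliminate Theo.
Round 3: Mei 45, Omar 106, Nadia 39. Omar has a majority.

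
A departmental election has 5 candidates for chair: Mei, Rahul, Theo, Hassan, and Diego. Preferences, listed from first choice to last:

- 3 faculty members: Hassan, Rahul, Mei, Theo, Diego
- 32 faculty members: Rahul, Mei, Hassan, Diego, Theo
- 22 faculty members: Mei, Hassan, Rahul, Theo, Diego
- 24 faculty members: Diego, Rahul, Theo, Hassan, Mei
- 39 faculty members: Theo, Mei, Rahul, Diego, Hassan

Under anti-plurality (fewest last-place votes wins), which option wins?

Last-place votes: Mei 24, Rahul 0, Theo 32, Hassan 39, Diego 25.
Rahul is ranked last by the fewest voters, so Rahul wins.

Rahul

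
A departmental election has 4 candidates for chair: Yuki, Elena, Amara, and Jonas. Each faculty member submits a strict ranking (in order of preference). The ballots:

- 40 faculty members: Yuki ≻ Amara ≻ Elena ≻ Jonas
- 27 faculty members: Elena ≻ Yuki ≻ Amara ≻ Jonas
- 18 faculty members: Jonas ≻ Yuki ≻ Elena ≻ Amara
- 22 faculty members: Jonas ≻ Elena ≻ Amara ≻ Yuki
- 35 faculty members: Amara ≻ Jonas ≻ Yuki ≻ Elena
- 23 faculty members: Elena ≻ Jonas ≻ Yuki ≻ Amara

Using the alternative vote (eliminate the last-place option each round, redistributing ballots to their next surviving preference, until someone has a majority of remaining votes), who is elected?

Round 1: Yuki 40, Elena 50, Amara 35, Jonas 40. Eliminate Amara.
Round 2: Yuki 40, Elena 50, Jonas 75. Eliminate Yuki.
Round 3: Elena 90, Jonas 75. Elena has a majority.

Elena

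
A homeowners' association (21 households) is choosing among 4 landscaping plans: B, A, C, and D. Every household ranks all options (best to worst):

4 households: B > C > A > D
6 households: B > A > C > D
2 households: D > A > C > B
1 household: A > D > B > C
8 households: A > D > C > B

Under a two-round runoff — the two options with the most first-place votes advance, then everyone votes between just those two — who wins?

A

Round 1 first-place votes: B 10, A 9, C 0, D 2.
B and A advance.
Runoff: B is preferred to A by 10 voters; A by 11.
A wins the runoff.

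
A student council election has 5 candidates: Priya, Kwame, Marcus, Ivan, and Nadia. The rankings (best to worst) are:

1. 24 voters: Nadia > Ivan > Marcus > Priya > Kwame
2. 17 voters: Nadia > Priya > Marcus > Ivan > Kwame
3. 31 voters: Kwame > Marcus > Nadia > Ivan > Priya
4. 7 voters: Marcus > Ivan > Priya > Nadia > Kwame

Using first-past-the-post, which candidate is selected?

First-place votes: Priya 0, Kwame 31, Marcus 7, Ivan 0, Nadia 41.
Nadia has the most first-place votes.

Nadia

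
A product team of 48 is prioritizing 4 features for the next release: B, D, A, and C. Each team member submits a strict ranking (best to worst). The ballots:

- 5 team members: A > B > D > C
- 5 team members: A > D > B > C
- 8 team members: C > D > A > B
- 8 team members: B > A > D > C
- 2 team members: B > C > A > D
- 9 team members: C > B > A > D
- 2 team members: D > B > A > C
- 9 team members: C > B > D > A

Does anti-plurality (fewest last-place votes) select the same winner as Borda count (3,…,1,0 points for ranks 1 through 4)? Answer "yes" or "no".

Anti-plurality — last-place votes: B 8, D 11, A 9, C 20. Winner: B.
Borda — scores: B 85, D 54, A 67, C 82. Winner: B.
The two methods agree.

yes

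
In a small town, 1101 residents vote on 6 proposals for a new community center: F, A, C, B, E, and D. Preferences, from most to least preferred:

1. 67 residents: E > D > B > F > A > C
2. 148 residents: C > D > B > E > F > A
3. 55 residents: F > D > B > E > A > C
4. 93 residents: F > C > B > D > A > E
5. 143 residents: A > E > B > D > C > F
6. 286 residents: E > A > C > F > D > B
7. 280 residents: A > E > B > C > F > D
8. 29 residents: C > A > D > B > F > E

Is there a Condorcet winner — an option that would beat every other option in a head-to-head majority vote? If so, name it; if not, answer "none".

E vs F: 924–177 for E.
E vs A: 556–545 for E.
E vs C: 831–270 for E.
E vs B: 776–325 for E.
E vs D: 776–325 for E.
E beats every other option head-to-head.

E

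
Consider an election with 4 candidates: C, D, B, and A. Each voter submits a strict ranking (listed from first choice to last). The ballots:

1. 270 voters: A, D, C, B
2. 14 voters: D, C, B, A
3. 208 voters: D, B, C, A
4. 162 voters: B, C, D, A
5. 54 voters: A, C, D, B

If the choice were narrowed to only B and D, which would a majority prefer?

D

Voters preferring B to D: 162; preferring D to B: 546.
D wins the head-to-head.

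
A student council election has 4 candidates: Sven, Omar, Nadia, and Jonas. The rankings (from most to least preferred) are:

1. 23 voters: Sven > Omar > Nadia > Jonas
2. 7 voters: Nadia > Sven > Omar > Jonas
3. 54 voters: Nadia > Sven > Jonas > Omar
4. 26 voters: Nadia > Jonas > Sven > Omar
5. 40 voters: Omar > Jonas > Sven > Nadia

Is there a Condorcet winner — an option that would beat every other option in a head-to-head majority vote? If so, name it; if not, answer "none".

Nadia

Nadia vs Sven: 87–63 for Nadia.
Nadia vs Omar: 87–63 for Nadia.
Nadia vs Jonas: 110–40 for Nadia.
Nadia beats every other option head-to-head.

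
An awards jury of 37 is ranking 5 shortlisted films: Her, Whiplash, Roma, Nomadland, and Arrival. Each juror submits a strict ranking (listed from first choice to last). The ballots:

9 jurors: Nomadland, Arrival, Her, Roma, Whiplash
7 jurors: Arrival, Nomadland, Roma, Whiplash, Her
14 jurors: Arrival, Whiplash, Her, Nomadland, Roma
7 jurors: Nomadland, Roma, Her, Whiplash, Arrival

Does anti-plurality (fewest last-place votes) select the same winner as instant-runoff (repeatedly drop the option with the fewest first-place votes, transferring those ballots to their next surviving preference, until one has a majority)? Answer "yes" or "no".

Anti-plurality — last-place votes: Her 7, Whiplash 9, Roma 14, Nomadland 0, Arrival 7. Winner: Nomadland.
Instant-runoff — R1 Her 0, Whiplash 0, Roma 0, Nomadland 16, Arrival 21 (Arrival winner). Winner: Arrival.
The two methods disagree.

no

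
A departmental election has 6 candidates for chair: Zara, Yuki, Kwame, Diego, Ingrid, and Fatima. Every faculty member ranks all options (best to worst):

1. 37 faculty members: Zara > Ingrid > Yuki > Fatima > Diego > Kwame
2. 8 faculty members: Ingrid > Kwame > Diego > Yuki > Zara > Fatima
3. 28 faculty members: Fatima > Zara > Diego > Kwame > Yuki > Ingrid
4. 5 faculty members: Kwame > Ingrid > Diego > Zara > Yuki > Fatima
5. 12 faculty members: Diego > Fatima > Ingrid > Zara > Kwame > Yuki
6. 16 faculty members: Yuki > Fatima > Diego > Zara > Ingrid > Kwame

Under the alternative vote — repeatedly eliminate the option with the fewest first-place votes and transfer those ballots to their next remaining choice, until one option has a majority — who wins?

Fatima

Round 1: Zara 37, Yuki 16, Kwame 5, Diego 12, Ingrid 8, Fatima 28. Eliminate Kwame.
Round 2: Zara 37, Yuki 16, Diego 12, Ingrid 13, Fatima 28. Eliminate Diego.
Round 3: Zara 37, Yuki 16, Ingrid 13, Fatima 40. Eliminate Ingrid.
Round 4: Zara 42, Yuki 24, Fatima 40. Eliminate Yuki.
Round 5: Zara 50, Fatima 56. Fatima has a majority.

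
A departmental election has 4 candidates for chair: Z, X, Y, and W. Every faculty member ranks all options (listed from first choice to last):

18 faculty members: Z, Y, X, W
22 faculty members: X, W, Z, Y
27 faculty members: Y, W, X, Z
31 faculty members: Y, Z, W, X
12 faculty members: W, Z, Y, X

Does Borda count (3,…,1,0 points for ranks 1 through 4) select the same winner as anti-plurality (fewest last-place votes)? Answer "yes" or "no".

Borda — scores: Z 162, X 111, Y 222, W 165. Winner: Y.
Anti-plurality — last-place votes: Z 27, X 43, Y 22, W 18. Winner: W.
The two methods disagree.

no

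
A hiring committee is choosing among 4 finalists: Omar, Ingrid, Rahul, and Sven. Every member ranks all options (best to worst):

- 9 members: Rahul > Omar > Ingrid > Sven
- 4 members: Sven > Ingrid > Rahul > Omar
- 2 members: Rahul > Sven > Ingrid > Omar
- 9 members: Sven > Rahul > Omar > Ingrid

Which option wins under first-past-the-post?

First-place votes: Omar 0, Ingrid 0, Rahul 11, Sven 13.
Sven has the most first-place votes.

Sven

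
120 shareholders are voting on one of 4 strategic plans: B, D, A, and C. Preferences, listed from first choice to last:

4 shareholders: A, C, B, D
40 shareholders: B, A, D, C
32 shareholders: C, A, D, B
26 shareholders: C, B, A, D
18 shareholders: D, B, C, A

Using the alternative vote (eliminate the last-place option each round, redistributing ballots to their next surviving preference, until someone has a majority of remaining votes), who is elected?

Round 1: B 40, D 18, A 4, C 58. Eliminate A.
Round 2: B 40, D 18, C 62. C has a majority.

C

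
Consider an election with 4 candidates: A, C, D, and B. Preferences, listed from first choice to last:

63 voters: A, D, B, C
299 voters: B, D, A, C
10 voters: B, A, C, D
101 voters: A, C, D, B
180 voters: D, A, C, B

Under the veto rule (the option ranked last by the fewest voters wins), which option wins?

A

Last-place votes: A 0, C 362, D 10, B 281.
A is ranked last by the fewest voters, so A wins.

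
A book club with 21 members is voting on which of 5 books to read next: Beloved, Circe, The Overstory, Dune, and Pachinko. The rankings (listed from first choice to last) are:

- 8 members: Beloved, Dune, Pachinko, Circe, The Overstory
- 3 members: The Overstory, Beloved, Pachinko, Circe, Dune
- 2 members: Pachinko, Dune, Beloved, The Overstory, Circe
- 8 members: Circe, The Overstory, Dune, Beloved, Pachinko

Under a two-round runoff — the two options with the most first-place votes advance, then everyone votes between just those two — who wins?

Round 1 first-place votes: Beloved 8, Circe 8, The Overstory 3, Dune 0, Pachinko 2.
Beloved and Circe advance.
Runoff: Beloved is preferred to Circe by 13 voters; Circe by 8.
Beloved wins the runoff.

Beloved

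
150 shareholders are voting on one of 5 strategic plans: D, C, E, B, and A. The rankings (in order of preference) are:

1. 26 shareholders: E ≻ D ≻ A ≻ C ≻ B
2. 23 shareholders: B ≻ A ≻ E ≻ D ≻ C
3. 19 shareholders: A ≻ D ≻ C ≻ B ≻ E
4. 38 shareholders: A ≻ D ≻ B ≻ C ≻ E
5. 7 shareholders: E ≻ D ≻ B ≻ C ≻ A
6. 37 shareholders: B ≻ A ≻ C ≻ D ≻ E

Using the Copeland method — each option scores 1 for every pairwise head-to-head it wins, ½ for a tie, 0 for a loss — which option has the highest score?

D: beats C, E, and B; loses to A → score 3.
C: beats E; loses to D, B, and A → score 1.
E: loses to D, C, B, and A → score 0.
B: beats C and E; loses to D and A → score 2.
A: beats D, C, E, and B → score 4.
A has the best pairwise record.

A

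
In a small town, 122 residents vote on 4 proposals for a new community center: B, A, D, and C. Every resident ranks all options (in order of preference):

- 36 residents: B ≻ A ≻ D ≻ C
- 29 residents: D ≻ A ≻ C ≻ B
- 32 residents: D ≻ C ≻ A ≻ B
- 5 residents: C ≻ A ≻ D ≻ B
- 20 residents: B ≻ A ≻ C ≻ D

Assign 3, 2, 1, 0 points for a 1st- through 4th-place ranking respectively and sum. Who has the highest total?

D

B: 36·3 + 29·0 + 32·0 + 5·0 + 20·3 = 168
A: 36·2 + 29·2 + 32·1 + 5·2 + 20·2 = 212
D: 36·1 + 29·3 + 32·3 + 5·1 + 20·0 = 224
C: 36·0 + 29·1 + 32·2 + 5·3 + 20·1 = 128
D has the highest Borda score (224).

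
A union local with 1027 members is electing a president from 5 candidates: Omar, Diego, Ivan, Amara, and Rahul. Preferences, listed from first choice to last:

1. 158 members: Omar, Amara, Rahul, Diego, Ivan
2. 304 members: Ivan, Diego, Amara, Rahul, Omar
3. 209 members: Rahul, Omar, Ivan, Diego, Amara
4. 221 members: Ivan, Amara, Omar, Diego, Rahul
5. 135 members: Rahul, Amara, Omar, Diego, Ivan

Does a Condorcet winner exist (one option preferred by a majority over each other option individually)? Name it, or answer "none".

Ivan vs Omar: 525–502 for Ivan.
Ivan vs Diego: 734–293 for Ivan.
Ivan vs Amara: 734–293 for Ivan.
Ivan vs Rahul: 525–502 for Ivan.
Ivan beats every other option head-to-head.

Ivan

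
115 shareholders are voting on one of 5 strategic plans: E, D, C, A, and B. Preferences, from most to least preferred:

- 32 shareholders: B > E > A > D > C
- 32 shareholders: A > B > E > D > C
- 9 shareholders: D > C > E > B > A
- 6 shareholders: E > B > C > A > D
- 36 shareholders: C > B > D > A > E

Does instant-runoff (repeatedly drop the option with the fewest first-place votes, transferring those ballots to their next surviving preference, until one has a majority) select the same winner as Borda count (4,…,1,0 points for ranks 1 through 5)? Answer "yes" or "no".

Instant-runoff — R1 E 6, D 9, C 36, A 32, B 32 (E out); R2 D 9, C 36, A 32, B 38 (D out); R3 C 45, A 32, B 38 (A out); R4 C 45, B 70 (B winner). Winner: B.
Borda — scores: E 202, D 172, C 183, A 234, B 359. Winner: B.
The two methods agree.

yes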